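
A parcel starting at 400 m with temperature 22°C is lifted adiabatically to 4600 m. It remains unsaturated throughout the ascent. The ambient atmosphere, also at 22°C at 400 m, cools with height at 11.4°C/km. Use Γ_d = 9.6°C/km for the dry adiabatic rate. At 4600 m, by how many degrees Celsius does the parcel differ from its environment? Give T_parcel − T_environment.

+7.56°C (parcel warmer than environment)

Parcel:
  400 → 4600 m (dry, 9.6°C/km): ΔT = -9.6 × 4.2 = -40.32°C → T = -18.32°C
Environment:
  400 → 4600 m (environment, 11.4°C/km): ΔT = -11.4 × 4.2 = -47.88°C → T = -25.88°C
T_parcel − T_env = -18.32 − (-25.88) = +7.56°C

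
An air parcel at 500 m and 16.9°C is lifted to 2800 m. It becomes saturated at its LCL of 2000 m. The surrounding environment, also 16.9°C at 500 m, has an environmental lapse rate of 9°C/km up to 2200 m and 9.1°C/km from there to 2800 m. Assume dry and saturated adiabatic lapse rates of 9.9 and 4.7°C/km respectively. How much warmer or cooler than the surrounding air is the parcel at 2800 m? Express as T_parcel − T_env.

Parcel:
  500 → 2000 m (dry, 9.9°C/km): ΔT = -9.9 × 1.5 = -14.85°C → T = 2.05°C
  2000 → 2800 m (saturated, 4.7°C/km): ΔT = -4.7 × 0.8 = -3.76°C → T = -1.71°C
Environment:
  500 → 2200 m (environment, lower layer, 9°C/km): ΔT = -9 × 1.7 = -15.3°C → T = 1.6°C
  2200 → 2800 m (environment, upper layer, 9.1°C/km): ΔT = -9.1 × 0.6 = -5.46°C → T = -3.86°C
T_parcel − T_env = -1.71 − (-3.86) = +2.15°C

+2.15°C (parcel warmer than environment)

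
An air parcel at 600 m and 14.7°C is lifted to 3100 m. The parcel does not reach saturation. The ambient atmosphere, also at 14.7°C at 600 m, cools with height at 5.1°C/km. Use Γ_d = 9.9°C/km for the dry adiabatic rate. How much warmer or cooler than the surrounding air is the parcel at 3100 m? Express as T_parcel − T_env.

-12°C (parcel cooler than environment)

Parcel:
  600 → 3100 m (dry, 9.9°C/km): ΔT = -9.9 × 2.5 = -24.75°C → T = -10.05°C
Environment:
  600 → 3100 m (environment, 5.1°C/km): ΔT = -5.1 × 2.5 = -12.75°C → T = 1.95°C
T_parcel − T_env = -10.05 − 1.95 = -12°C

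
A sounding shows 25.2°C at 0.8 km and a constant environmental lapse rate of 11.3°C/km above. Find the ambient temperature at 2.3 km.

8.25°C

Environmental to 2300 m: -11.3 × 1.5 km = -16.95°C, so T = 8.25°C.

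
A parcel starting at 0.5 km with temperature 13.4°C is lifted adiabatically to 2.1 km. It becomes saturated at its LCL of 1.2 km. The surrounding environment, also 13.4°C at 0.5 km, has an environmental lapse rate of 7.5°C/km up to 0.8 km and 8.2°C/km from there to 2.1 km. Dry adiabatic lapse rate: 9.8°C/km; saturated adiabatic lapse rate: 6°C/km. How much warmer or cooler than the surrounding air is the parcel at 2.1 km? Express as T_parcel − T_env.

Parcel:
  500 → 1200 m (dry, 9.8°C/km): ΔT = -9.8 × 0.7 = -6.86°C → T = 6.54°C
  1200 → 2100 m (saturated, 6°C/km): ΔT = -6 × 0.9 = -5.4°C → T = 1.14°C
Environment:
  500 → 800 m (environment, lower layer, 7.5°C/km): ΔT = -7.5 × 0.3 = -2.25°C → T = 11.15°C
  800 → 2100 m (environment, upper layer, 8.2°C/km): ΔT = -8.2 × 1.3 = -10.66°C → T = 0.49°C
T_parcel − T_env = 1.14 − 0.49 = +0.65°C

+0.65°C (parcel warmer than environment)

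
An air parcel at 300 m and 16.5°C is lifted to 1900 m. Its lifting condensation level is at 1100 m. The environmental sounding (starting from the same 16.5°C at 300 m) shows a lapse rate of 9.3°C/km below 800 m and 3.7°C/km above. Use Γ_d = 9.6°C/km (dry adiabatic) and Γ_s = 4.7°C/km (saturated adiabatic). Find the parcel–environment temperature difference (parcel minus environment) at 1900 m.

-2.72°C (parcel cooler than environment)

Parcel:
  300–1100 m, dry: Δz = 0.8 km ⇒ ΔT = -7.68°C; T = 8.82°C
  1100–1900 m, saturated: Δz = 0.8 km ⇒ ΔT = -3.76°C; T = 5.06°C
Environment:
  300–800 m, environment, lower layer: Δz = 0.5 km ⇒ ΔT = -4.65°C; T = 11.85°C
  800–1900 m, environment, upper layer: Δz = 1.1 km ⇒ ΔT = -4.07°C; T = 7.78°C
T_parcel − T_env = 5.06 − 7.78 = -2.72°C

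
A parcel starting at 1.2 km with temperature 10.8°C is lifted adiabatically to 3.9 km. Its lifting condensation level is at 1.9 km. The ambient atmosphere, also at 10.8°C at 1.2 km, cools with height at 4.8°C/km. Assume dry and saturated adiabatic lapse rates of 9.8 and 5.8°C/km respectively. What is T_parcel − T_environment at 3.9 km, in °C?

-5.5°C (parcel cooler than environment)

Parcel:
  1200–1900 m, dry: Δz = 0.7 km ⇒ ΔT = -6.86°C; T = 3.94°C
  1900–3900 m, saturated: Δz = 2 km ⇒ ΔT = -11.6°C; T = -7.66°C
Environment:
  1200–3900 m, environment: Δz = 2.7 km ⇒ ΔT = -12.96°C; T = -2.16°C
T_parcel − T_env = -7.66 − (-2.16) = -5.5°C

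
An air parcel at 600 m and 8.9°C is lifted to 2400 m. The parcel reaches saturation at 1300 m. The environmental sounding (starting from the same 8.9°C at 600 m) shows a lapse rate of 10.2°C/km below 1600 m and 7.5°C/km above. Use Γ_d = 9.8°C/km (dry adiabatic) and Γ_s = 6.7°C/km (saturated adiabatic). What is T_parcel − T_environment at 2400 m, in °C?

Parcel:
  From 600 m to 1300 m (dry): cools by 9.8 × 0.7 = 6.86°C, giving 2.04°C.
  From 1300 m to 2400 m (saturated): cools by 6.7 × 1.1 = 7.37°C, giving -5.33°C.
Environment:
  From 600 m to 1600 m (environment, lower layer): cools by 10.2 × 1 = 10.2°C, giving -1.3°C.
  From 1600 m to 2400 m (environment, upper layer): cools by 7.5 × 0.8 = 6°C, giving -7.3°C.
T_parcel − T_env = -5.33 − (-7.3) = +1.97°C

+1.97°C (parcel warmer than environment)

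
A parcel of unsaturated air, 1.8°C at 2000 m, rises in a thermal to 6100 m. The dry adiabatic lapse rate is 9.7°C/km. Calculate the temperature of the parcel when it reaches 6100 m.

-37.97°C

Dry adiabatic to 6100 m: -9.7 × 4.1 km = -39.77°C, so T = -37.97°C.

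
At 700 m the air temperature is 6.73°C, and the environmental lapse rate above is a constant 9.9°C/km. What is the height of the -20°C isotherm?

Height above start = (6.73 − (-20)) / 9.9 = 2.7 km
Altitude = 700 m + 2700 m = 3400 m

3400 m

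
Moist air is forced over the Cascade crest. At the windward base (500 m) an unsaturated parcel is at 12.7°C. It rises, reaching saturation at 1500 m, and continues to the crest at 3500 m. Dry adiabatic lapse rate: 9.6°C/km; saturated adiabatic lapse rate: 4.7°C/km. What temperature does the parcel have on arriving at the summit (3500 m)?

-6.3°C

500 → 1500 m (dry, 9.6°C/km): ΔT = -9.6 × 1 = -9.6°C → T = 3.1°C
1500 → 3500 m (saturated, 4.7°C/km): ΔT = -4.7 × 2 = -9.4°C → T = -6.3°C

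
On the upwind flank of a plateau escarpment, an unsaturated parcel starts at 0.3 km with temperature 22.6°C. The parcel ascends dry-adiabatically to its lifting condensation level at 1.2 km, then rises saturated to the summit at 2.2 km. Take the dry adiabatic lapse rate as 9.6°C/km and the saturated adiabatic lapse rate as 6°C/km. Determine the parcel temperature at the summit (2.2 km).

7.96°C

From 300 m to 1200 m (dry): cools by 9.6 × 0.9 = 8.64°C, giving 13.96°C.
From 1200 m to 2200 m (saturated): cools by 6 × 1 = 6°C, giving 7.96°C.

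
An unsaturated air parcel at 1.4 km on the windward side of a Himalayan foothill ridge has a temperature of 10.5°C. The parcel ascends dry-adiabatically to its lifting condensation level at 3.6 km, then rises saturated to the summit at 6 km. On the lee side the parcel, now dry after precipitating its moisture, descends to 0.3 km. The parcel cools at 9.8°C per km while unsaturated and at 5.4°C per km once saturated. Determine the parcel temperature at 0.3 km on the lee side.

From 1400 m to 3600 m (dry): cools by 9.8 × 2.2 = 21.56°C, giving -11.06°C.
From 3600 m to 6000 m (saturated): cools by 5.4 × 2.4 = 12.96°C, giving -24.02°C.
From 6000 m to 300 m (dry descent): warms by 9.8 × 5.7 = 55.86°C, giving 31.84°C.

31.84°C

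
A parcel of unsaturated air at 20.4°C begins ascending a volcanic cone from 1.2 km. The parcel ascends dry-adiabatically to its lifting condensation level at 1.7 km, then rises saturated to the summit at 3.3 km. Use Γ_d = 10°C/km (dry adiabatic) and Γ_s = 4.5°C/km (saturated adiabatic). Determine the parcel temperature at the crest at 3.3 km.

8.2°C

1200–1700 m, dry: Δz = 0.5 km ⇒ ΔT = -5°C; T = 15.4°C
1700–3300 m, saturated: Δz = 1.6 km ⇒ ΔT = -7.2°C; T = 8.2°C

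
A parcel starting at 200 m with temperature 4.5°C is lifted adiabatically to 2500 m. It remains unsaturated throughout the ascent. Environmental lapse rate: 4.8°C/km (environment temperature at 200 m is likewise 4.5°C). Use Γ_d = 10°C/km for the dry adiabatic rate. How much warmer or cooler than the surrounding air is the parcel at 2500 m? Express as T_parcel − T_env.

-11.96°C (parcel cooler than environment)

Parcel:
  200 → 2500 m (dry, 10°C/km): ΔT = -10 × 2.3 = -23°C → T = -18.5°C
Environment:
  200 → 2500 m (environment, 4.8°C/km): ΔT = -4.8 × 2.3 = -11.04°C → T = -6.54°C
T_parcel − T_env = -18.5 − (-6.54) = -11.96°C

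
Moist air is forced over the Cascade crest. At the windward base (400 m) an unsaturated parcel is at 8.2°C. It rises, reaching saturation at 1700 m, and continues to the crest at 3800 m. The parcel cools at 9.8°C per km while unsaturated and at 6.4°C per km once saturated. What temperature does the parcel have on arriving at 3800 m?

-17.98°C

Dry to 1700 m: -9.8 × 1.3 km = -12.74°C, so T = -4.54°C.
Saturated to 3800 m: -6.4 × 2.1 km = -13.44°C, so T = -17.98°C.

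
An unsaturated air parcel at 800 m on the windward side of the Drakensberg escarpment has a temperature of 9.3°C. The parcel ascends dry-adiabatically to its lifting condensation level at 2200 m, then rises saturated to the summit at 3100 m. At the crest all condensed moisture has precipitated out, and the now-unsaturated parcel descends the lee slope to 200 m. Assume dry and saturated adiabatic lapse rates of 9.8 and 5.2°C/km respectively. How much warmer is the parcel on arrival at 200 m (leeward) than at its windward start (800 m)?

From 800 m to 2200 m (dry): cools by 9.8 × 1.4 = 13.72°C, giving -4.42°C.
From 2200 m to 3100 m (saturated): cools by 5.2 × 0.9 = 4.68°C, giving -9.1°C.
From 3100 m to 200 m (dry descent): warms by 9.8 × 2.9 = 28.42°C, giving 19.32°C.
Net change vs windward start: 19.32 − 9.3 = +10.02°C

+10.02°C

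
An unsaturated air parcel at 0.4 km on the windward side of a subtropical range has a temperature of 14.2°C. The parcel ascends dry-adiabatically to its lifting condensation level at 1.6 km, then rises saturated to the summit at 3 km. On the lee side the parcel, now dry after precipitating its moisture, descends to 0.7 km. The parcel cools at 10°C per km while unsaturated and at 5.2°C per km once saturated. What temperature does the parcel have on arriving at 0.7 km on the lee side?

17.92°C

400 → 1600 m (dry, 10°C/km): ΔT = -10 × 1.2 = -12°C → T = 2.2°C
1600 → 3000 m (saturated, 5.2°C/km): ΔT = -5.2 × 1.4 = -7.28°C → T = -5.08°C
3000 → 700 m (dry descent, 10°C/km): ΔT = +10 × 2.3 = +23°C → T = 17.92°C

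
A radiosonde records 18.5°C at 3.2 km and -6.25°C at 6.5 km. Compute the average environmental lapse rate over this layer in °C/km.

7.5°C/km

Γ = −ΔT/Δz = (18.5 − (-6.25)) / (6500 − 3200) m
  = 24.75°C / 3.3 km = 7.5°C/km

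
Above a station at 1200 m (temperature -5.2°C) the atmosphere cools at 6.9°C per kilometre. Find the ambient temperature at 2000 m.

From 1200 m to 2000 m (environmental): cools by 6.9 × 0.8 = 5.52°C, giving -10.72°C.

-10.72°C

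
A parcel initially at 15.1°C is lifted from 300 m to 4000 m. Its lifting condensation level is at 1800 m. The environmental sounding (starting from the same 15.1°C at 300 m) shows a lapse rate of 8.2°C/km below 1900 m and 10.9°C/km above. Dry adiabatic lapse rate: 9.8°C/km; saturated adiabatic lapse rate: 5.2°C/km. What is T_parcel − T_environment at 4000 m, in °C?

Parcel:
  300 → 1800 m (dry, 9.8°C/km): ΔT = -9.8 × 1.5 = -14.7°C → T = 0.4°C
  1800 → 4000 m (saturated, 5.2°C/km): ΔT = -5.2 × 2.2 = -11.44°C → T = -11.04°C
Environment:
  300 → 1900 m (environment, lower layer, 8.2°C/km): ΔT = -8.2 × 1.6 = -13.12°C → T = 1.98°C
  1900 → 4000 m (environment, upper layer, 10.9°C/km): ΔT = -10.9 × 2.1 = -22.89°C → T = -20.91°C
T_parcel − T_env = -11.04 − (-20.91) = +9.87°C

+9.87°C (parcel warmer than environment)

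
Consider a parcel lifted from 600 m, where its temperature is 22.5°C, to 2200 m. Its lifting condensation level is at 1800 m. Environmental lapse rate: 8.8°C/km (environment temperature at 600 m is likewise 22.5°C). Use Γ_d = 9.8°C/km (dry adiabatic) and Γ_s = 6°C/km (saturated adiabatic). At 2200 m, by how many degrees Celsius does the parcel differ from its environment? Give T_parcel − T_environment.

-0.08°C (parcel cooler than environment)

Parcel:
  From 600 m to 1800 m (dry): cools by 9.8 × 1.2 = 11.76°C, giving 10.74°C.
  From 1800 m to 2200 m (saturated): cools by 6 × 0.4 = 2.4°C, giving 8.34°C.
Environment:
  From 600 m to 2200 m (environment): cools by 8.8 × 1.6 = 14.08°C, giving 8.42°C.
T_parcel − T_env = 8.34 − 8.42 = -0.08°C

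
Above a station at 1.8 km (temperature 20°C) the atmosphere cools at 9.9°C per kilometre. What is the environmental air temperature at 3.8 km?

1800 → 3800 m (environmental, 9.9°C/km): ΔT = -9.9 × 2 = -19.8°C → T = 0.2°C

0.2°C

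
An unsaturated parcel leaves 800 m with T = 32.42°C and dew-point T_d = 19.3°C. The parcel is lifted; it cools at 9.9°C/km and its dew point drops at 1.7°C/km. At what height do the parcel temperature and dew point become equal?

2400 m

T and T_d converge at 9.9 − 1.7 = 8.2°C per km
Height above start = (32.42 − 19.3) / 8.2 = 1.6 km
LCL altitude = 800 m + 1600 m = 2400 m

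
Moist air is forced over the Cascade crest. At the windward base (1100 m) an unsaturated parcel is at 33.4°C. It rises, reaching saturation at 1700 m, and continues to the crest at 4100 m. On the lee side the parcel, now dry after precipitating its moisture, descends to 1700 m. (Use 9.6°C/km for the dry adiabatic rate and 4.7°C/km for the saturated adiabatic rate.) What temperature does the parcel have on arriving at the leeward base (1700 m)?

39.4°C

1100–1700 m, dry: Δz = 0.6 km ⇒ ΔT = -5.76°C; T = 27.64°C
1700–4100 m, saturated: Δz = 2.4 km ⇒ ΔT = -11.28°C; T = 16.36°C
4100–1700 m, dry descent: Δz = 2.4 km ⇒ ΔT = +23.04°C; T = 39.4°C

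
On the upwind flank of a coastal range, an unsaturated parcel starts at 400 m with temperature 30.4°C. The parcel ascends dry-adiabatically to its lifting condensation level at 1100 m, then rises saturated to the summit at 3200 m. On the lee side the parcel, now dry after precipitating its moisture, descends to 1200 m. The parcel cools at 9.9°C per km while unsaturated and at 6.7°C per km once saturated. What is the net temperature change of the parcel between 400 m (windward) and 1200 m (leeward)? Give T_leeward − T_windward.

From 400 m to 1100 m (dry): cools by 9.9 × 0.7 = 6.93°C, giving 23.47°C.
From 1100 m to 3200 m (saturated): cools by 6.7 × 2.1 = 14.07°C, giving 9.4°C.
From 3200 m to 1200 m (dry descent): warms by 9.9 × 2 = 19.8°C, giving 29.2°C.
Net change vs windward start: 29.2 − 30.4 = -1.2°C

-1.2°C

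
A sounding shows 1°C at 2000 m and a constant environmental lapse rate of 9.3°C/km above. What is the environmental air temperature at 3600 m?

From 2000 m to 3600 m (environmental): cools by 9.3 × 1.6 = 14.88°C, giving -13.88°C.

-13.88°C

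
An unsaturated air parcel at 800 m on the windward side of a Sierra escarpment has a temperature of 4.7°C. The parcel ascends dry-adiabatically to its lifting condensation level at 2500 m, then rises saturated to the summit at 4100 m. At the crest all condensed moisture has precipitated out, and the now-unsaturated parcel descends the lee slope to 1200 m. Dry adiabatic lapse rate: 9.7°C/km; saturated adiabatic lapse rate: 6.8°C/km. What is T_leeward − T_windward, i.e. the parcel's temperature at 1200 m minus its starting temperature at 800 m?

From 800 m to 2500 m (dry): cools by 9.7 × 1.7 = 16.49°C, giving -11.79°C.
From 2500 m to 4100 m (saturated): cools by 6.8 × 1.6 = 10.88°C, giving -22.67°C.
From 4100 m to 1200 m (dry descent): warms by 9.7 × 2.9 = 28.13°C, giving 5.46°C.
Net change vs windward start: 5.46 − 4.7 = +0.76°C

+0.76°C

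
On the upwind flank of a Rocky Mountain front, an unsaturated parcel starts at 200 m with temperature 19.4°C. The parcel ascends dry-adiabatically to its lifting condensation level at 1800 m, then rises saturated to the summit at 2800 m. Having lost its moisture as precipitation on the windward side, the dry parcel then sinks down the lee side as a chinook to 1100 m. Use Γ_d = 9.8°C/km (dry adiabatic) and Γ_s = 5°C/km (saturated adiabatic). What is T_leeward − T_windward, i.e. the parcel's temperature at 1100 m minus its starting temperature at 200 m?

From 200 m to 1800 m (dry): cools by 9.8 × 1.6 = 15.68°C, giving 3.72°C.
From 1800 m to 2800 m (saturated): cools by 5 × 1 = 5°C, giving -1.28°C.
From 2800 m to 1100 m (dry descent): warms by 9.8 × 1.7 = 16.66°C, giving 15.38°C.
Net change vs windward start: 15.38 − 19.4 = -4.02°C

-4.02°C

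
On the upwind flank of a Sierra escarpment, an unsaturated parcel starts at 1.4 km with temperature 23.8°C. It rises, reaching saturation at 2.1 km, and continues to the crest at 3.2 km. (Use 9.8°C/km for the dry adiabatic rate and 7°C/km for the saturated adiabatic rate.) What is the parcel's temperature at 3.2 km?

Dry to 2100 m: -9.8 × 0.7 km = -6.86°C, so T = 16.94°C.
Saturated to 3200 m: -7 × 1.1 km = -7.7°C, so T = 9.24°C.

9.24°C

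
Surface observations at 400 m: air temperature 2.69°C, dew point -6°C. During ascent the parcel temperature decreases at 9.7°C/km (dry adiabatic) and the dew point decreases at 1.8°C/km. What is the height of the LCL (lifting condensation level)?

T and T_d converge at 9.7 − 1.8 = 7.9°C per km
Height above start = (2.69 − (-6)) / 7.9 = 1.1 km
LCL altitude = 400 m + 1100 m = 1500 m

1500 m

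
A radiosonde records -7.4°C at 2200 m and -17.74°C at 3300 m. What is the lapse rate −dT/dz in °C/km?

9.4°C/km

Γ = −ΔT/Δz = (-7.4 − (-17.74)) / (3300 − 2200) m
  = 10.34°C / 1.1 km = 9.4°C/km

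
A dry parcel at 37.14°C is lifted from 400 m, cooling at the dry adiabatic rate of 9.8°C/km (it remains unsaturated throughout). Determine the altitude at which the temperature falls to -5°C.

4700 m

Height above start = (37.14 − (-5)) / 9.8 = 4.3 km
Altitude = 400 m + 4300 m = 4700 m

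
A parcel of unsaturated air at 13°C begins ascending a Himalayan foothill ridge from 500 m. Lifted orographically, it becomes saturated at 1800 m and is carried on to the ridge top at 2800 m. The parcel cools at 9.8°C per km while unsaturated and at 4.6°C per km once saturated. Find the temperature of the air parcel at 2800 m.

From 500 m to 1800 m (dry): cools by 9.8 × 1.3 = 12.74°C, giving 0.26°C.
From 1800 m to 2800 m (saturated): cools by 4.6 × 1 = 4.6°C, giving -4.34°C.

-4.34°C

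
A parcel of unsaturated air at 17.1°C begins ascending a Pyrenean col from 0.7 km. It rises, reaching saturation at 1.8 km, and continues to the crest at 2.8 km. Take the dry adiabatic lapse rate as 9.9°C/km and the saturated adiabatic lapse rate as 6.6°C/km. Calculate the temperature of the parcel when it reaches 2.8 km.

Dry to 1800 m: -9.9 × 1.1 km = -10.89°C, so T = 6.21°C.
Saturated to 2800 m: -6.6 × 1 km = -6.6°C, so T = -0.39°C.

-0.39°C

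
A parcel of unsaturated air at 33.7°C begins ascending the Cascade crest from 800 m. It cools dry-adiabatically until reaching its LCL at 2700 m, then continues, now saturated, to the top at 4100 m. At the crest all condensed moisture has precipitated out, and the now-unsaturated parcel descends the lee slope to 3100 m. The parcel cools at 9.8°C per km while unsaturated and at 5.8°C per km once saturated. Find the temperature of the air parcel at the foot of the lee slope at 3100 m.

From 800 m to 2700 m (dry): cools by 9.8 × 1.9 = 18.62°C, giving 15.08°C.
From 2700 m to 4100 m (saturated): cools by 5.8 × 1.4 = 8.12°C, giving 6.96°C.
From 4100 m to 3100 m (dry descent): warms by 9.8 × 1 = 9.8°C, giving 16.76°C.

16.76°C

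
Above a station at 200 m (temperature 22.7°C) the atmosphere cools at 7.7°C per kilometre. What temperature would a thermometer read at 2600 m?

4.22°C

200 → 2600 m (environmental, 7.7°C/km): ΔT = -7.7 × 2.4 = -18.48°C → T = 4.22°C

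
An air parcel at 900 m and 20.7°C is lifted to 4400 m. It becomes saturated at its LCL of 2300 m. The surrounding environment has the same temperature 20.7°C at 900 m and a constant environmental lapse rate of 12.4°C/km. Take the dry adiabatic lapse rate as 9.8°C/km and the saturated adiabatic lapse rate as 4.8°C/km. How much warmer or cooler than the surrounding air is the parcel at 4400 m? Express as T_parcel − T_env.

Parcel:
  900 → 2300 m (dry, 9.8°C/km): ΔT = -9.8 × 1.4 = -13.72°C → T = 6.98°C
  2300 → 4400 m (saturated, 4.8°C/km): ΔT = -4.8 × 2.1 = -10.08°C → T = -3.1°C
Environment:
  900 → 4400 m (environment, 12.4°C/km): ΔT = -12.4 × 3.5 = -43.4°C → T = -22.7°C
T_parcel − T_env = -3.1 − (-22.7) = +19.6°C

+19.6°C (parcel warmer than environment)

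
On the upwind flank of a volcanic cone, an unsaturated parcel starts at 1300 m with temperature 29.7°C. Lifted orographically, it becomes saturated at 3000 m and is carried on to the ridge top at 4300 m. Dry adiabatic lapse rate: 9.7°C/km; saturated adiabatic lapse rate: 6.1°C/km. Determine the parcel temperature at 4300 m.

5.28°C

1300 → 3000 m (dry, 9.7°C/km): ΔT = -9.7 × 1.7 = -16.49°C → T = 13.21°C
3000 → 4300 m (saturated, 6.1°C/km): ΔT = -6.1 × 1.3 = -7.93°C → T = 5.28°C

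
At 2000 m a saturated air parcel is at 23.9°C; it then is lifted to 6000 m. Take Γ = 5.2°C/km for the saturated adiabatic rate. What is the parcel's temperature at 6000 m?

2000 → 6000 m (saturated adiabatic, 5.2°C/km): ΔT = -5.2 × 4 = -20.8°C → T = 3.1°C

3.1°C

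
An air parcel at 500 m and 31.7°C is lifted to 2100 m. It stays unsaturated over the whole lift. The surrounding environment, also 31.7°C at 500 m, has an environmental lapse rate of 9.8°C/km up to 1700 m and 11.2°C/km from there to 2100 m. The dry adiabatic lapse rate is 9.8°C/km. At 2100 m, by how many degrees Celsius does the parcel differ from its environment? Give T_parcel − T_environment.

Parcel:
  500–2100 m, dry: Δz = 1.6 km ⇒ ΔT = -15.68°C; T = 16.02°C
Environment:
  500–1700 m, environment, lower layer: Δz = 1.2 km ⇒ ΔT = -11.76°C; T = 19.94°C
  1700–2100 m, environment, upper layer: Δz = 0.4 km ⇒ ΔT = -4.48°C; T = 15.46°C
T_parcel − T_env = 16.02 − 15.46 = +0.56°C

+0.56°C (parcel warmer than environment)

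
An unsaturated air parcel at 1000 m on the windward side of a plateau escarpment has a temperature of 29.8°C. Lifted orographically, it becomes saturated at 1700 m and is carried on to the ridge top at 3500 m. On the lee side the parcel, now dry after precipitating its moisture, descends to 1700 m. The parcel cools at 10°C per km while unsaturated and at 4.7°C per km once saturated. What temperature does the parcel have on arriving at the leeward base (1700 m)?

1000–1700 m, dry: Δz = 0.7 km ⇒ ΔT = -7°C; T = 22.8°C
1700–3500 m, saturated: Δz = 1.8 km ⇒ ΔT = -8.46°C; T = 14.34°C
3500–1700 m, dry descent: Δz = 1.8 km ⇒ ΔT = +18°C; T = 32.34°C

32.34°C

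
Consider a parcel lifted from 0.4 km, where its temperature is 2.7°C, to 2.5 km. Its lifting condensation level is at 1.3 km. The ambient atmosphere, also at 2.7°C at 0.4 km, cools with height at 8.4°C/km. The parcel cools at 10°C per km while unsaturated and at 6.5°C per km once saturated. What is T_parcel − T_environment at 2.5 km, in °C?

+0.84°C (parcel warmer than environment)

Parcel:
  400 → 1300 m (dry, 10°C/km): ΔT = -10 × 0.9 = -9°C → T = -6.3°C
  1300 → 2500 m (saturated, 6.5°C/km): ΔT = -6.5 × 1.2 = -7.8°C → T = -14.1°C
Environment:
  400 → 2500 m (environment, 8.4°C/km): ΔT = -8.4 × 2.1 = -17.64°C → T = -14.94°C
T_parcel − T_env = -14.1 − (-14.94) = +0.84°C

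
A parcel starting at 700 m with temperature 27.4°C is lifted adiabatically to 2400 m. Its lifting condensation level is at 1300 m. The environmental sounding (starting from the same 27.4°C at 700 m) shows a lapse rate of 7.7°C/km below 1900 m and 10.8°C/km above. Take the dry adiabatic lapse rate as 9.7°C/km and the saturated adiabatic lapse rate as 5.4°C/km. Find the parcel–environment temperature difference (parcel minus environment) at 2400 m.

+2.88°C (parcel warmer than environment)

Parcel:
  700–1300 m, dry: Δz = 0.6 km ⇒ ΔT = -5.82°C; T = 21.58°C
  1300–2400 m, saturated: Δz = 1.1 km ⇒ ΔT = -5.94°C; T = 15.64°C
Environment:
  700–1900 m, environment, lower layer: Δz = 1.2 km ⇒ ΔT = -9.24°C; T = 18.16°C
  1900–2400 m, environment, upper layer: Δz = 0.5 km ⇒ ΔT = -5.4°C; T = 12.76°C
T_parcel − T_env = 15.64 − 12.76 = +2.88°C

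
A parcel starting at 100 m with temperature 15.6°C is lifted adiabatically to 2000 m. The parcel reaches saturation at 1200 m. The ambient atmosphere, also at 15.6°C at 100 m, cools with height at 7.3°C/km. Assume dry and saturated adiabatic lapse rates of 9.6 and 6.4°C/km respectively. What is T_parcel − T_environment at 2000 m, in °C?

-1.81°C (parcel cooler than environment)

Parcel:
  100–1200 m, dry: Δz = 1.1 km ⇒ ΔT = -10.56°C; T = 5.04°C
  1200–2000 m, saturated: Δz = 0.8 km ⇒ ΔT = -5.12°C; T = -0.08°C
Environment:
  100–2000 m, environment: Δz = 1.9 km ⇒ ΔT = -13.87°C; T = 1.73°C
T_parcel − T_env = -0.08 − 1.73 = -1.81°C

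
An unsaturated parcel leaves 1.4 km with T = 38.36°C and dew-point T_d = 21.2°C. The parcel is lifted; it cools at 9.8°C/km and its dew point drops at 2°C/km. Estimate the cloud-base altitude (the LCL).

3.6 km

T and T_d converge at 9.8 − 2 = 7.8°C per km
Height above start = (38.36 − 21.2) / 7.8 = 2.2 km
LCL altitude = 1400 m + 2200 m = 3600 m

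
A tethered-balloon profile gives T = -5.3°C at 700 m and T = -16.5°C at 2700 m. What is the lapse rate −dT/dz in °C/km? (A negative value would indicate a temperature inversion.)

Γ = −ΔT/Δz = (-5.3 − (-16.5)) / (2700 − 700) m
  = 11.2°C / 2 km = 5.6°C/km

5.6°C/km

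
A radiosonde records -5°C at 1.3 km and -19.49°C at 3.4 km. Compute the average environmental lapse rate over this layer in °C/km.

6.9°C/km

Γ = −ΔT/Δz = (-5 − (-19.49)) / (3400 − 1300) m
  = 14.49°C / 2.1 km = 6.9°C/km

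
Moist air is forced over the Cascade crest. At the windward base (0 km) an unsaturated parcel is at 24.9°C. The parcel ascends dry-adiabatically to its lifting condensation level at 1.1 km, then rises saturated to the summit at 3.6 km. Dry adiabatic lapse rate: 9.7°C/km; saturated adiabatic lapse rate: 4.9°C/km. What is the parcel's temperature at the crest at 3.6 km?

1.98°C

From 0 m to 1100 m (dry): cools by 9.7 × 1.1 = 10.67°C, giving 14.23°C.
From 1100 m to 3600 m (saturated): cools by 4.9 × 2.5 = 12.25°C, giving 1.98°C.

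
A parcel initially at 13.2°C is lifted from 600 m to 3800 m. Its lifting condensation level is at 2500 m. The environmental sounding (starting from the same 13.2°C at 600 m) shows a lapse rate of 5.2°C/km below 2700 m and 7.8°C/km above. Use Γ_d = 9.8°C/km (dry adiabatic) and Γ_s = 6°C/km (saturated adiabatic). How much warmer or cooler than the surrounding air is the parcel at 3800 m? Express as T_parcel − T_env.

Parcel:
  600–2500 m, dry: Δz = 1.9 km ⇒ ΔT = -18.62°C; T = -5.42°C
  2500–3800 m, saturated: Δz = 1.3 km ⇒ ΔT = -7.8°C; T = -13.22°C
Environment:
  600–2700 m, environment, lower layer: Δz = 2.1 km ⇒ ΔT = -10.92°C; T = 2.28°C
  2700–3800 m, environment, upper layer: Δz = 1.1 km ⇒ ΔT = -8.58°C; T = -6.3°C
T_parcel − T_env = -13.22 − (-6.3) = -6.92°C

-6.92°C (parcel cooler than environment)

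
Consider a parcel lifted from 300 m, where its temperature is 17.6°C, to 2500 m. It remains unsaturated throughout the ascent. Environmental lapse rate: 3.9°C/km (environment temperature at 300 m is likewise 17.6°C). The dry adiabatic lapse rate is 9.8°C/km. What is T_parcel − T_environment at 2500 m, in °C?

Parcel:
  300 → 2500 m (dry, 9.8°C/km): ΔT = -9.8 × 2.2 = -21.56°C → T = -3.96°C
Environment:
  300 → 2500 m (environment, 3.9°C/km): ΔT = -3.9 × 2.2 = -8.58°C → T = 9.02°C
T_parcel − T_env = -3.96 − 9.02 = -12.98°C

-12.98°C (parcel cooler than environment)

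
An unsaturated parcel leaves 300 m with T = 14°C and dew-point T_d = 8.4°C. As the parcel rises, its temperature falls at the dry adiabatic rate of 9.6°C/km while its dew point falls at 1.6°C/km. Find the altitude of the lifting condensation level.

1000 m

T and T_d converge at 9.6 − 1.6 = 8°C per km
Height above start = (14 − 8.4) / 8 = 0.7 km
LCL altitude = 300 m + 700 m = 1000 m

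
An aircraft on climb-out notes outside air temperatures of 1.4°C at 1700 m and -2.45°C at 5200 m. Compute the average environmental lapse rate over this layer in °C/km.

1.1°C/km

Γ = −ΔT/Δz = (1.4 − (-2.45)) / (5200 − 1700) m
  = 3.85°C / 3.5 km = 1.1°C/km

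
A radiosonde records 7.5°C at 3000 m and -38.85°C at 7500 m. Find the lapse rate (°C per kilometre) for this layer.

10.3°C/km

Γ = −ΔT/Δz = (7.5 − (-38.85)) / (7500 − 3000) m
  = 46.35°C / 4.5 km = 10.3°C/km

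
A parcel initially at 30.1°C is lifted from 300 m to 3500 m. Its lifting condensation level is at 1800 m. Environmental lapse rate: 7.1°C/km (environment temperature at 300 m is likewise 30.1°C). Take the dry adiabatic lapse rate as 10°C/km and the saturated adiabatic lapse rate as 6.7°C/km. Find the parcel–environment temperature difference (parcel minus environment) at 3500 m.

Parcel:
  300–1800 m, dry: Δz = 1.5 km ⇒ ΔT = -15°C; T = 15.1°C
  1800–3500 m, saturated: Δz = 1.7 km ⇒ ΔT = -11.39°C; T = 3.71°C
Environment:
  300–3500 m, environment: Δz = 3.2 km ⇒ ΔT = -22.72°C; T = 7.38°C
T_parcel − T_env = 3.71 − 7.38 = -3.67°C

-3.67°C (parcel cooler than environment)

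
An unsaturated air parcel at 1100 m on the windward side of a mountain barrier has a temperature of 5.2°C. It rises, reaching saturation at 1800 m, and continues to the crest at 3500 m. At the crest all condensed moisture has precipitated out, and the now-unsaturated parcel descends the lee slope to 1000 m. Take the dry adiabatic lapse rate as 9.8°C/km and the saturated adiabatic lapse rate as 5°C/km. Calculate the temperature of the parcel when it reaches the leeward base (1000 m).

14.34°C

1100–1800 m, dry: Δz = 0.7 km ⇒ ΔT = -6.86°C; T = -1.66°C
1800–3500 m, saturated: Δz = 1.7 km ⇒ ΔT = -8.5°C; T = -10.16°C
3500–1000 m, dry descent: Δz = 2.5 km ⇒ ΔT = +24.5°C; T = 14.34°C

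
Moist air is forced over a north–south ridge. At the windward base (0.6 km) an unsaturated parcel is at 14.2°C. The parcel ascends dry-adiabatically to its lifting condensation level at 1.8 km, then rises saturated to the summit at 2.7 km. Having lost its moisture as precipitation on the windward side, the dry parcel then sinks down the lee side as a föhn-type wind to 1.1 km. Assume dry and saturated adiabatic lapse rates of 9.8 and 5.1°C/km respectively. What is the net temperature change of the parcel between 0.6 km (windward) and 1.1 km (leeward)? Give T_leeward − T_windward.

-0.67°C

600–1800 m, dry: Δz = 1.2 km ⇒ ΔT = -11.76°C; T = 2.44°C
1800–2700 m, saturated: Δz = 0.9 km ⇒ ΔT = -4.59°C; T = -2.15°C
2700–1100 m, dry descent: Δz = 1.6 km ⇒ ΔT = +15.68°C; T = 13.53°C
Net change vs windward start: 13.53 − 14.2 = -0.67°C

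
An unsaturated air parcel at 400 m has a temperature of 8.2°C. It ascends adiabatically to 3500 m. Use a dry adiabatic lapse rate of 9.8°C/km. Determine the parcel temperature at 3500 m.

-22.18°C

400–3500 m, dry adiabatic: Δz = 3.1 km ⇒ ΔT = -30.38°C; T = -22.18°C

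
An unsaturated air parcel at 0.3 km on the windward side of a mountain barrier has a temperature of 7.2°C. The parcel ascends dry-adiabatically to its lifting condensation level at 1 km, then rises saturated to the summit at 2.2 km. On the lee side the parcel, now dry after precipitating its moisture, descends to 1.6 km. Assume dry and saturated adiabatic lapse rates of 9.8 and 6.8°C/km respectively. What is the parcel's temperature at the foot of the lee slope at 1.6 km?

Dry to 1000 m: -9.8 × 0.7 km = -6.86°C, so T = 0.34°C.
Saturated to 2200 m: -6.8 × 1.2 km = -8.16°C, so T = -7.82°C.
Dry descent to 1600 m: +9.8 × 0.6 km = +5.88°C, so T = -1.94°C.

-1.94°C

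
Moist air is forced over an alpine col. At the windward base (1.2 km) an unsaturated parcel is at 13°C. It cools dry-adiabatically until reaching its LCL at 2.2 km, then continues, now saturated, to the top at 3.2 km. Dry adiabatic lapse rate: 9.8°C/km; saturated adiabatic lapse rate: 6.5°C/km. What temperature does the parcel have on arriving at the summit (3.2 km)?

-3.3°C

1200 → 2200 m (dry, 9.8°C/km): ΔT = -9.8 × 1 = -9.8°C → T = 3.2°C
2200 → 3200 m (saturated, 6.5°C/km): ΔT = -6.5 × 1 = -6.5°C → T = -3.3°C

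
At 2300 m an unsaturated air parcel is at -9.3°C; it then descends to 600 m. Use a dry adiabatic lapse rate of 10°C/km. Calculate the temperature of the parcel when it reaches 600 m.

7.7°C

Dry adiabatic to 600 m: +10 × 1.7 km = +17°C, so T = 7.7°C.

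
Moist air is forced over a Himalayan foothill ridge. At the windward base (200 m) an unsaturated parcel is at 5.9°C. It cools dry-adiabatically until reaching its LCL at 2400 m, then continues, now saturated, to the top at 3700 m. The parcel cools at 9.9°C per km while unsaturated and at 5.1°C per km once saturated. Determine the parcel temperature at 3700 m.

-22.51°C

200–2400 m, dry: Δz = 2.2 km ⇒ ΔT = -21.78°C; T = -15.88°C
2400–3700 m, saturated: Δz = 1.3 km ⇒ ΔT = -6.63°C; T = -22.51°C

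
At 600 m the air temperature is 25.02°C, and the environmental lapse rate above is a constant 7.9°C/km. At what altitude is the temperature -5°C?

4400 m

Height above start = (25.02 − (-5)) / 7.9 = 3.8 km
Altitude = 600 m + 3800 m = 4400 m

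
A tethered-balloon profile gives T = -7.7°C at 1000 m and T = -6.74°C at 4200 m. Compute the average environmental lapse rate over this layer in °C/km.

-0.3°C/km

Γ = −ΔT/Δz = (-7.7 − (-6.74)) / (4200 − 1000) m
  = -0.96°C / 3.2 km = -0.3°C/km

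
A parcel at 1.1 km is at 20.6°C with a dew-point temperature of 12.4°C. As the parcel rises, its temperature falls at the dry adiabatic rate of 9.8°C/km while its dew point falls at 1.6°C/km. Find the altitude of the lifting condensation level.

T and T_d converge at 9.8 − 1.6 = 8.2°C per km
Height above start = (20.6 − 12.4) / 8.2 = 1 km
LCL altitude = 1100 m + 1000 m = 2100 m

2.1 km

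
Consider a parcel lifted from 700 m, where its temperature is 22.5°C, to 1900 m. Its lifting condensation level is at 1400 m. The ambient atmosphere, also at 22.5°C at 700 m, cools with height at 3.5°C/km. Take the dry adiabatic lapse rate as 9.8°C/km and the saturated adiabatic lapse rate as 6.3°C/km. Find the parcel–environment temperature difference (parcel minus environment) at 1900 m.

-5.81°C (parcel cooler than environment)

Parcel:
  700 → 1400 m (dry, 9.8°C/km): ΔT = -9.8 × 0.7 = -6.86°C → T = 15.64°C
  1400 → 1900 m (saturated, 6.3°C/km): ΔT = -6.3 × 0.5 = -3.15°C → T = 12.49°C
Environment:
  700 → 1900 m (environment, 3.5°C/km): ΔT = -3.5 × 1.2 = -4.2°C → T = 18.3°C
T_parcel − T_env = 12.49 − 18.3 = -5.81°C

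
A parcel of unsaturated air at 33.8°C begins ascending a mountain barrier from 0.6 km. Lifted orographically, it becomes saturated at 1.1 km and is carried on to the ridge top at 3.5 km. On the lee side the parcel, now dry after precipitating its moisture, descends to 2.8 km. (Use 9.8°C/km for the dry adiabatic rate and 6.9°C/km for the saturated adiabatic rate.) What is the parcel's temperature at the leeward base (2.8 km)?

From 600 m to 1100 m (dry): cools by 9.8 × 0.5 = 4.9°C, giving 28.9°C.
From 1100 m to 3500 m (saturated): cools by 6.9 × 2.4 = 16.56°C, giving 12.34°C.
From 3500 m to 2800 m (dry descent): warms by 9.8 × 0.7 = 6.86°C, giving 19.2°C.

19.2°C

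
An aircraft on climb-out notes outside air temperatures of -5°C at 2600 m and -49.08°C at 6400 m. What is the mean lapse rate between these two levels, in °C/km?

Γ = −ΔT/Δz = (-5 − (-49.08)) / (6400 − 2600) m
  = 44.08°C / 3.8 km = 11.6°C/km

11.6°C/km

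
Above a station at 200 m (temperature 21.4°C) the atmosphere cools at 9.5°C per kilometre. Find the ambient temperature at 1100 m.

200–1100 m, environmental: Δz = 0.9 km ⇒ ΔT = -8.55°C; T = 12.85°C

12.85°C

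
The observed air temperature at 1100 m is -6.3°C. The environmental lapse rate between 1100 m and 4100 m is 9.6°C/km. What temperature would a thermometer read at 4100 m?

From 1100 m to 4100 m (environmental): cools by 9.6 × 3 = 28.8°C, giving -35.1°C.

-35.1°C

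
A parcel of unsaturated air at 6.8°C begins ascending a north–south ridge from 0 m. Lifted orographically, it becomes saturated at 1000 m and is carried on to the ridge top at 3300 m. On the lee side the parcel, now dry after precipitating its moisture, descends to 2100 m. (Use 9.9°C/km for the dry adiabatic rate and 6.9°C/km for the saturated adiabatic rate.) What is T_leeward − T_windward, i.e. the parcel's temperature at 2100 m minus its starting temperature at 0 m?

-13.89°C

0 → 1000 m (dry, 9.9°C/km): ΔT = -9.9 × 1 = -9.9°C → T = -3.1°C
1000 → 3300 m (saturated, 6.9°C/km): ΔT = -6.9 × 2.3 = -15.87°C → T = -18.97°C
3300 → 2100 m (dry descent, 9.9°C/km): ΔT = +9.9 × 1.2 = +11.88°C → T = -7.09°C
Net change vs windward start: -7.09 − 6.8 = -13.89°C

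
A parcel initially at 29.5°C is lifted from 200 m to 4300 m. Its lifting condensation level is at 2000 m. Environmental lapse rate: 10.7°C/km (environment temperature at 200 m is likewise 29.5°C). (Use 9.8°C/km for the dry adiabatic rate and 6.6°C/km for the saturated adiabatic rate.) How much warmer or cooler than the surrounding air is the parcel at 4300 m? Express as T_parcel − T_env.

Parcel:
  200–2000 m, dry: Δz = 1.8 km ⇒ ΔT = -17.64°C; T = 11.86°C
  2000–4300 m, saturated: Δz = 2.3 km ⇒ ΔT = -15.18°C; T = -3.32°C
Environment:
  200–4300 m, environment: Δz = 4.1 km ⇒ ΔT = -43.87°C; T = -14.37°C
T_parcel − T_env = -3.32 − (-14.37) = +11.05°C

+11.05°C (parcel warmer than environment)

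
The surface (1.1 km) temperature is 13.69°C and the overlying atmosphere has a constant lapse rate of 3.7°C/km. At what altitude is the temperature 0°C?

4.8 km

Height above start = (13.69 − 0) / 3.7 = 3.7 km
Altitude = 1100 m + 3700 m = 4800 m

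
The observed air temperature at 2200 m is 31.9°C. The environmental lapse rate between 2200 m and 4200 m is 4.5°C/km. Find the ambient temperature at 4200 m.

Environmental to 4200 m: -4.5 × 2 km = -9°C, so T = 22.9°C.

22.9°C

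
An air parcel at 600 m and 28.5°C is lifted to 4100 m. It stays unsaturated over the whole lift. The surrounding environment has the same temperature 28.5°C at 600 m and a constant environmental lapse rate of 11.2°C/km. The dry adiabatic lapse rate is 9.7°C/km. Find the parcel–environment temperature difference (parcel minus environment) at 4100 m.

+5.25°C (parcel warmer than environment)

Parcel:
  600–4100 m, dry: Δz = 3.5 km ⇒ ΔT = -33.95°C; T = -5.45°C
Environment:
  600–4100 m, environment: Δz = 3.5 km ⇒ ΔT = -39.2°C; T = -10.7°C
T_parcel − T_env = -5.45 − (-10.7) = +5.25°C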